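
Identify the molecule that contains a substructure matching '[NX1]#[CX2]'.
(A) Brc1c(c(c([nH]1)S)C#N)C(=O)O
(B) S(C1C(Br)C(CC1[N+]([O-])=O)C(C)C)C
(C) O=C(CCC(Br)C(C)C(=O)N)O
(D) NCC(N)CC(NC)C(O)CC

A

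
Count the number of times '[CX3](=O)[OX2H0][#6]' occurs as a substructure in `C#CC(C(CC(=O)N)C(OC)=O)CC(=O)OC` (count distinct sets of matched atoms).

[CX3](=O)[OX2H0][#6] is the SMARTS for an ester: a carbonyl carbon bonded to an oxygen that is itself bonded to carbon (no H on that O).
The molecule carries 2 separate instances of a methyl-ester group (-C(=O)OCH3) meeting every constraint; each maps to a distinct set of atoms, giving 2 matches.

2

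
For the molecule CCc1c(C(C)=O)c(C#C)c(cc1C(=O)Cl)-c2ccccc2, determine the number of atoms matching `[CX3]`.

2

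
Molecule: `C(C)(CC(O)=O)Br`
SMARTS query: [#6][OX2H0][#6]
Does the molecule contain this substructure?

The pattern [#6][OX2H0][#6] describes an aliphatic oxygen bridging two carbons with no H on the oxygen — an ether.
The closest candidate here is a carboxylic acid group (-C(=O)OH), but the -OH oxygen has H1; the =O is OX1, not OX2. No other fragment satisfies the full query, so there is no match.

No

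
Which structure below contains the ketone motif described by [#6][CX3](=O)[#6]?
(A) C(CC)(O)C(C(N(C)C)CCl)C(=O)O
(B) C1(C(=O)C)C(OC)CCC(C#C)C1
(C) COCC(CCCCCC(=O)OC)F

[#6][CX3](=O)[#6] describes a carbonyl carbon (no H) flanked by two carbons (a ketone).
(A) has a carboxylic acid group (-C(=O)OH) but one neighbour of the carbonyl carbon is O, not C.
(B) contains an acetyl/ketone group (-C(=O)CH3), which satisfies every atom and bond constraint.
(C) has a methyl-ester group (-C(=O)OCH3) but one neighbour of the carbonyl carbon is O, not C.
So the answer is (B).

B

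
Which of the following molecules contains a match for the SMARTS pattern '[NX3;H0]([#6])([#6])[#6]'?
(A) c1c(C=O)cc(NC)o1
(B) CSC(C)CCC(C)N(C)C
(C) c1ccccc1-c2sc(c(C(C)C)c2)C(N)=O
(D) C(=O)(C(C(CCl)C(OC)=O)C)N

B

[NX3;H0]([#6])([#6])[#6] describes a trivalent nitrogen with no H, bonded to three carbons (a tertiary amine).
(A) has an N-methylamino group (-NHCH3) but the nitrogen still has one H (H1), not H0.
(B) contains a dimethylamino group (-N(CH3)2), which satisfies every atom and bond constraint.
(C) has a primary amide (-C(=O)NH2) but the amide nitrogen has H2 and only one carbon neighbour.
(D) has a primary amide (-C(=O)NH2) but the amide nitrogen has H2 and only one carbon neighbour.
So the answer is (B).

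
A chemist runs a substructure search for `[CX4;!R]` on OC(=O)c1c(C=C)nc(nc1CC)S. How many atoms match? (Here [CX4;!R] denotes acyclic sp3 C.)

2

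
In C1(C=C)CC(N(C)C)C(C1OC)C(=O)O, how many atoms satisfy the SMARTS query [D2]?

3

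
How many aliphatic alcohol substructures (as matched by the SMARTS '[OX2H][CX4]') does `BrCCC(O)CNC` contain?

1

[OX2H][CX4] is the SMARTS for an aliphatic alcohol: a hydroxyl oxygen bound to an sp3 (X4) carbon.
Exactly one fragment in the molecule meets all constraints, giving 1 match.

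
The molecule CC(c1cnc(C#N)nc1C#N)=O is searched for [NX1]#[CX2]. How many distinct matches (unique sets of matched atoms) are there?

2

[NX1]#[CX2] is the SMARTS for a nitrile: a nitrogen triple-bonded to a two-connected carbon.
The molecule carries 2 separate instances of a nitrile (-C#N) meeting every constraint; each maps to a distinct set of atoms, giving 2 matches.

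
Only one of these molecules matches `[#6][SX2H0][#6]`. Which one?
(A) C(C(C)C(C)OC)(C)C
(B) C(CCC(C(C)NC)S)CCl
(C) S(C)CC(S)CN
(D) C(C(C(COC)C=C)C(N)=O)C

[#6][SX2H0][#6] describes an aliphatic sulfur bridging two carbons with no H on the sulfur (a thioether).
(A) has a methoxy ether (-OCH3) but the bridging atom is O, not S.
(B) has a thiol (-SH) but the sulfur has H1, not H0 bridging two carbons.
(C) contains a methylthio ether (-SCH3), which satisfies every atom and bond constraint.
(D) has a methoxy ether (-OCH3) but the bridging atom is O, not S.
So the answer is (C).

C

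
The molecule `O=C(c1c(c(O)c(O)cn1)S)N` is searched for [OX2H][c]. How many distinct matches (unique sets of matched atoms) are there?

2

[OX2H][c] is the SMARTS for a phenol: a hydroxyl oxygen attached to an aromatic carbon.
The molecule carries 2 separate instances of a hydroxyl group (-OH) meeting every constraint; each maps to a distinct set of atoms, giving 2 matches.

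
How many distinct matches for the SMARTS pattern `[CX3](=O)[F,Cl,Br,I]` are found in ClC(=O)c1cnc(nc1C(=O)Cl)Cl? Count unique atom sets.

[CX3](=O)[F,Cl,Br,I] is the SMARTS for an acyl halide: a carbonyl carbon bonded to a halogen.
The molecule carries 2 separate instances of an acyl chloride (-C(=O)Cl) meeting every constraint; each maps to a distinct set of atoms, giving 2 matches.

2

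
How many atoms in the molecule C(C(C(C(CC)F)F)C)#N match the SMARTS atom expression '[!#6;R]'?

0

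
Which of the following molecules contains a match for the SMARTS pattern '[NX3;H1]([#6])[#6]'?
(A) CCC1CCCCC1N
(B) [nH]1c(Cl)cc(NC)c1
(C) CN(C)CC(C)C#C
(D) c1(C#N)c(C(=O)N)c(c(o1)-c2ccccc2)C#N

B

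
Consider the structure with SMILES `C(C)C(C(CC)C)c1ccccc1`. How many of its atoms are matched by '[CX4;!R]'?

7

Check the 13 heavy atoms by environment: 7× C (X4, acyclic) → match; 6× c (aromatic, X3, in 6-ring) → no.
That gives 7 matching atoms.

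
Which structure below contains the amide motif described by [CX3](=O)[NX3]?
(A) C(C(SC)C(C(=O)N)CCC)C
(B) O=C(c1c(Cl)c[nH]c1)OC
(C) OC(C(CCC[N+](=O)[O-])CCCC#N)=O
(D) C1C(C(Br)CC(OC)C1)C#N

A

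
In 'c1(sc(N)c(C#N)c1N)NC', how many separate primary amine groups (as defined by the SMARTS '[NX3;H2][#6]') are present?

2

[NX3;H2][#6] is the SMARTS for a primary amine: a trivalent nitrogen with two H attached to carbon.
The molecule carries 2 separate instances of a primary amino group (-NH2) meeting every constraint; each maps to a distinct set of atoms, giving 2 matches.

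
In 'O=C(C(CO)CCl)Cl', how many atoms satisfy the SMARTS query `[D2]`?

2

The query [D2] means: atom with exactly two heavy-atom neighbours.
Check the 8 heavy atoms by environment: 2× C (D2) → match; 2× C (D3) → no; 2× Cl (D1) → no; 2× O (D1) → no.
That gives 2 matching atoms.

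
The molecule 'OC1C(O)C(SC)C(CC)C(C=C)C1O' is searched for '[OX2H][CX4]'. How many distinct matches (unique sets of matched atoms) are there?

[OX2H][CX4] is the SMARTS for an aliphatic alcohol: a hydroxyl oxygen bound to an sp3 (X4) carbon.
The molecule carries 3 separate instances of a hydroxyl group (-OH) meeting every constraint; each maps to a distinct set of atoms, giving 3 matches.

3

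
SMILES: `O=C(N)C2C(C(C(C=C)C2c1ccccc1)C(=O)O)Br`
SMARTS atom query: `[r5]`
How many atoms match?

Check the 20 heavy atoms by environment: 5× C (in 5-ring) → match; 4× C (acyclic) → no; 3× O (acyclic) → no; 1× N (acyclic) → no; 1× Br (acyclic) → no; 6× c (aromatic, in 6-ring) → no.
That gives 5 matching atoms.

5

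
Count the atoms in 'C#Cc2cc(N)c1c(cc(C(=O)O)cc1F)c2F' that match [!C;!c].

The query [!C;!c] means: neither aliphatic nor aromatic carbon — same as [!#6].
Check the 18 heavy atoms by environment: 10× c (aromatic) → no; 2× F → match; 1× N → match; 3× C → no; 2× O → match.
Summing the matching environments: 2 + 1 + 2 = 5 matching atoms.

5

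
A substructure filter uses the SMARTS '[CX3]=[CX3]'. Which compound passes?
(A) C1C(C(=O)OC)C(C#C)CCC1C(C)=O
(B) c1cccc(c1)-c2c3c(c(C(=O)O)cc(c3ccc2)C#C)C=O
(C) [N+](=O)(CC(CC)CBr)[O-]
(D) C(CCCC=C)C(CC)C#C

[CX3]=[CX3] describes a non-aromatic C=C double bond between two sp2 carbons (an alkene).
(A) has an ethynyl group (-C#CH) but the C-C bond is a triple bond, not a double bond.
(B) has an ethynyl group (-C#CH) but the C-C bond is a triple bond, not a double bond.
(C) has an ethyl group (-CH2CH3) but its C-C bond is a single bond between CX4 carbons, not CX3=CX3.
(D) contains a vinyl group (-CH=CH2), which satisfies every atom and bond constraint.
So the answer is (D).

D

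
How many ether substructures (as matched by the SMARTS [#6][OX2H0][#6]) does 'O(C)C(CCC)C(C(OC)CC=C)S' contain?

[#6][OX2H0][#6] is the SMARTS for an ether: an aliphatic oxygen bridging two carbons with no H on the oxygen.
The molecule carries 2 separate instances of a methoxy ether (-OCH3) meeting every constraint; each maps to a distinct set of atoms, giving 2 matches.

2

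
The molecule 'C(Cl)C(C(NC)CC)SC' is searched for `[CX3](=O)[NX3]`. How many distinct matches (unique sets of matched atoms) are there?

[CX3](=O)[NX3] is the SMARTS for an amide: a carbonyl carbon bonded to a trivalent nitrogen.
No fragment in the molecule satisfies every constraint, giving 0 matches.

0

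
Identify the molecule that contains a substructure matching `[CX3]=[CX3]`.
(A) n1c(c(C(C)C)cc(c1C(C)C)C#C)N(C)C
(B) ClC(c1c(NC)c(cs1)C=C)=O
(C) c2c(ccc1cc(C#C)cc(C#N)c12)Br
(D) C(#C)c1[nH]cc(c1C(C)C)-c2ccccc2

B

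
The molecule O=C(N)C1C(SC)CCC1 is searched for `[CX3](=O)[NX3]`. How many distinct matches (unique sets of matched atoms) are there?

1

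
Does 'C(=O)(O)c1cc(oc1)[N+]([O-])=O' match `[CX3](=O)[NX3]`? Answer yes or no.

No

The pattern [CX3](=O)[NX3] describes a carbonyl carbon bonded to a trivalent nitrogen — an amide.
The closest candidate here is a carboxylic acid group (-C(=O)OH), but the carbonyl is bonded to O, not to an NX3 nitrogen. No other fragment satisfies the full query, so there is no match.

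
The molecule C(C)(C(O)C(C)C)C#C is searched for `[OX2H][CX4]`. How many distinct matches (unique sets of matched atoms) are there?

1

[OX2H][CX4] is the SMARTS for an aliphatic alcohol: a hydroxyl oxygen bound to an sp3 (X4) carbon.
Exactly one fragment in the molecule meets all constraints, giving 1 match.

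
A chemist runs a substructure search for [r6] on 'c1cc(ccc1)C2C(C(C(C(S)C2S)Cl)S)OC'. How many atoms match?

12

The query [r6] means: r6 matches atoms in a six-membered ring.
Check the 18 heavy atoms by environment: 6× C (in 6-ring) → match; 6× c (aromatic, in 6-ring) → match; 3× S (acyclic) → no; 1× Cl (acyclic) → no; 1× O (acyclic) → no; 1× C (acyclic) → no.
Summing the matching environments: 6 + 6 = 12 matching atoms.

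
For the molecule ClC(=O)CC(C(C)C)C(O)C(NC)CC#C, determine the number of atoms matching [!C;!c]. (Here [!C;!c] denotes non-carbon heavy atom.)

4

The query [!C;!c] means: neither aliphatic nor aromatic carbon — same as [!#6].
Check the 16 heavy atoms by environment: 12× C → no; 2× O → match; 1× N → match; 1× Cl → match.
Summing the matching environments: 2 + 1 + 1 = 4 matching atoms.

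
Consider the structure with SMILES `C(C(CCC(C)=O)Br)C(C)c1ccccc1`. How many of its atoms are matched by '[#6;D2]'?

8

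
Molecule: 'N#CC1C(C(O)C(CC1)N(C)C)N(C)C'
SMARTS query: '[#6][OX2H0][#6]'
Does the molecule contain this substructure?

No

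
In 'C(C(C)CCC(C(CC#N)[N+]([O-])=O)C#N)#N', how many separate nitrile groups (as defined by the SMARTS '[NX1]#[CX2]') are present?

3

[NX1]#[CX2] is the SMARTS for a nitrile: a nitrogen triple-bonded to a two-connected carbon.
The molecule carries 3 separate instances of a nitrile (-C#N) meeting every constraint; each maps to a distinct set of atoms, giving 3 matches.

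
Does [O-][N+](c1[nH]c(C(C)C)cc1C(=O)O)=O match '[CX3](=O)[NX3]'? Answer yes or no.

The pattern [CX3](=O)[NX3] describes a carbonyl carbon bonded to a trivalent nitrogen — an amide.
The closest candidate here is a carboxylic acid group (-C(=O)OH), but the carbonyl is bonded to O, not to an NX3 nitrogen. No other fragment satisfies the full query, so there is no match.

No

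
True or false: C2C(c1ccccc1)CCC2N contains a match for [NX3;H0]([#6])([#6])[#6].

The pattern [NX3;H0]([#6])([#6])[#6] describes a trivalent nitrogen with no H, bonded to three carbons — a tertiary amine.
The closest candidate here is a primary amino group (-NH2), but the nitrogen has H2, not H0 with three carbons. No other fragment satisfies the full query, so there is no match.

False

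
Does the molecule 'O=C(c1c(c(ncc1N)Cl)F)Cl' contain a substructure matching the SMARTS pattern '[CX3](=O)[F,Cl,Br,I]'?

Yes

The pattern [CX3](=O)[F,Cl,Br,I] describes a carbonyl carbon bonded to a halogen — an acyl halide.
The molecule carries an acyl chloride (-C(=O)Cl), whose atoms satisfy every constraint of the query, so the pattern matches.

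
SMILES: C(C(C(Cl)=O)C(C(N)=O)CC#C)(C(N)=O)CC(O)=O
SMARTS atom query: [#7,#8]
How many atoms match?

7

The query [#7,#8] means: nitrogen or oxygen (comma = OR).
Check the 19 heavy atoms by environment: 11× C → no; 5× O → match; 2× N → match; 1× Cl → no.
Summing the matching environments: 5 + 2 = 7 matching atoms.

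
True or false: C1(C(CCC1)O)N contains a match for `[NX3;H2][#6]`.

The pattern [NX3;H2][#6] describes a trivalent nitrogen with two H attached to carbon — a primary amine.
The molecule carries a primary amino group (-NH2), whose atoms satisfy every constraint of the query, so the pattern matches.

True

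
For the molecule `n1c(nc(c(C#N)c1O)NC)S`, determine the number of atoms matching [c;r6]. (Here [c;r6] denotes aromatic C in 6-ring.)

4

The query [c;r6] means: aromatic carbon that belongs to a six-membered ring.
Check the 12 heavy atoms by environment: 2× n (aromatic, in 6-ring) → no; 4× c (aromatic, in 6-ring) → match; 2× C (acyclic) → no; 2× N (acyclic) → no; 1× O (acyclic) → no; 1× S (acyclic) → no.
That gives 4 matching atoms.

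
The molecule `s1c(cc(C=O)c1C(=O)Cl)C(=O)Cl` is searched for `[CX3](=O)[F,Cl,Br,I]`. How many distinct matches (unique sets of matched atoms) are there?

[CX3](=O)[F,Cl,Br,I] is the SMARTS for an acyl halide: a carbonyl carbon bonded to a halogen.
The molecule carries 2 separate instances of an acyl chloride (-C(=O)Cl) meeting every constraint; each maps to a distinct set of atoms, giving 2 matches.

2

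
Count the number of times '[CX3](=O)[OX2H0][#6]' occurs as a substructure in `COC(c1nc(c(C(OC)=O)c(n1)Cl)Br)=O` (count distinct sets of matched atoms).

2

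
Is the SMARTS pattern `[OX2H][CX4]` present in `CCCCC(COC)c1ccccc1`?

No

The pattern [OX2H][CX4] describes a hydroxyl oxygen bound to an sp3 (X4) carbon — an aliphatic alcohol.
The closest candidate here is a methoxy ether (-OCH3), but the oxygen has H0 (ether), not H1. No other fragment satisfies the full query, so there is no match.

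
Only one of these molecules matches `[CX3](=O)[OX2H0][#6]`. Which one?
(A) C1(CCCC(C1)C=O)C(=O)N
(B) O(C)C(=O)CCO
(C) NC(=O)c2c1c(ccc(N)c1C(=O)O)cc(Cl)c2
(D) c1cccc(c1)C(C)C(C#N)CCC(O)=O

B

[CX3](=O)[OX2H0][#6] describes a carbonyl carbon bonded to an oxygen that is itself bonded to carbon (no H on that O) (an ester).
(A) has a primary amide (-C(=O)NH2) but the carbonyl is bonded to N, not to an O-C linkage.
(B) contains a methyl-ester group (-C(=O)OCH3), which satisfies every atom and bond constraint.
(C) has a carboxylic acid group (-C(=O)OH) but the singly-bonded O carries H (OX2H1, not H0).
(D) has a carboxylic acid group (-C(=O)OH) but the singly-bonded O carries H (OX2H1, not H0).
So the answer is (B).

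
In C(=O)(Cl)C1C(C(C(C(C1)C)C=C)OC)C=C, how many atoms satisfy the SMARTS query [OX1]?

1

The query [OX1] means: aliphatic oxygen with one total connection — typically a carbonyl =O or an oxide.
Check the 16 heavy atoms by environment: 8× C (X4) → no; 1× O (X2) → no; 5× C (X3) → no; 1× O (X1) → match; 1× Cl (X1) → no.
That gives 1 matching atom.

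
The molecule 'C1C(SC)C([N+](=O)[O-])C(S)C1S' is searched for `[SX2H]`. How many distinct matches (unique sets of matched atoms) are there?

2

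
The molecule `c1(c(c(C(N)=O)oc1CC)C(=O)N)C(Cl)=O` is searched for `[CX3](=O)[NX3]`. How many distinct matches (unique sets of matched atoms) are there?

[CX3](=O)[NX3] is the SMARTS for an amide: a carbonyl carbon bonded to a trivalent nitrogen.
The molecule carries 2 separate instances of a primary amide (-C(=O)NH2) meeting every constraint; each maps to a distinct set of atoms, giving 2 matches.

2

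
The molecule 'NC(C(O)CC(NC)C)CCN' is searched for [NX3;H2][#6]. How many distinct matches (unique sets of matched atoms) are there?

[NX3;H2][#6] is the SMARTS for a primary amine: a trivalent nitrogen with two H attached to carbon.
The molecule carries 2 separate instances of a primary amino group (-NH2) meeting every constraint; each maps to a distinct set of atoms, giving 2 matches.

2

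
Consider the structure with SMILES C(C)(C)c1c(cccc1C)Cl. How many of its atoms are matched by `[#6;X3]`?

6

The query [#6;X3] means: any carbon (aromatic or not) with three total connections.
Check the 11 heavy atoms by environment: 6× c (aromatic, X3) → match; 4× C (X4) → no; 1× Cl (X1) → no.
That gives 6 matching atoms.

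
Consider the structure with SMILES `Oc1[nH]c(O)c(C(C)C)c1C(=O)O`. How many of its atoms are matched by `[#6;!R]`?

4

Check the 13 heavy atoms by environment: 1× n (aromatic, in 5-ring) → no; 4× c (aromatic, in 5-ring) → no; 4× O (acyclic) → no; 4× C (acyclic) → match.
That gives 4 matching atoms.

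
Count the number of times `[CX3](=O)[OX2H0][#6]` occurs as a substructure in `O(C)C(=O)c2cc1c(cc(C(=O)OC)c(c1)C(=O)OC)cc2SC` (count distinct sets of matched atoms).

[CX3](=O)[OX2H0][#6] is the SMARTS for an ester: a carbonyl carbon bonded to an oxygen that is itself bonded to carbon (no H on that O).
The molecule carries 3 separate instances of a methyl-ester group (-C(=O)OCH3) meeting every constraint; each maps to a distinct set of atoms, giving 3 matches.

3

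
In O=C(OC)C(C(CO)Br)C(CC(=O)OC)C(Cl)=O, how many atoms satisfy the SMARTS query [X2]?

3

The query [X2] means: any atom with exactly two total connections (bonds + H).
Check the 18 heavy atoms by environment: 7× C (X4) → no; 1× Br (X1) → no; 3× C (X3) → no; 3× O (X1) → no; 3× O (X2) → match; 1× Cl (X1) → no.
That gives 3 matching atoms.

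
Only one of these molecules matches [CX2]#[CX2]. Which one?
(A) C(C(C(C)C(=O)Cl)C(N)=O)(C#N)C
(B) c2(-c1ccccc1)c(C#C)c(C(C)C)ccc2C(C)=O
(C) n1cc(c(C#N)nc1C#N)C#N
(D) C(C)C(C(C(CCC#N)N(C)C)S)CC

B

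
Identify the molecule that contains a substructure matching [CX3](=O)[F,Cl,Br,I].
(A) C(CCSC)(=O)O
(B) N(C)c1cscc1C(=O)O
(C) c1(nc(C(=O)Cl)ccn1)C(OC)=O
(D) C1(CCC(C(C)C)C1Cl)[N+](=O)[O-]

C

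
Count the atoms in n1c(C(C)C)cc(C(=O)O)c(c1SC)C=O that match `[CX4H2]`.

The query [CX4H2] means: sp3 carbon (X4) with exactly two hydrogens.
Check the 16 heavy atoms by environment: 1× n (aromatic, H0, X2) → no; 4× c (aromatic, H0, X3) → no; 1× c (aromatic, H1, X3) → no; 1× C (H1, X4) → no; 3× C (H3, X4) → no; 1× C (H1, X3) → no; 2× O (H0, X1) → no; 1× C (H0, X3) → no; 1× O (H1, X2) → no; 1× S (H0, X2) → no.
No environment satisfies the query, so 0 matching atoms.

0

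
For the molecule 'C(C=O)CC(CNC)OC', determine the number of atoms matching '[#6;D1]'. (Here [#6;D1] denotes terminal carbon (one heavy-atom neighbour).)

2

The query [#6;D1] means: carbon bonded to exactly one heavy atom.
Check the 10 heavy atoms by environment: 4× C (D2) → no; 1× C (D3) → no; 1× O (D2) → no; 2× C (D1) → match; 1× O (D1) → no; 1× N (D2) → no.
That gives 2 matching atoms.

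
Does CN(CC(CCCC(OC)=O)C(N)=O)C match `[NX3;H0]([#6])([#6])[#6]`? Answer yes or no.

The pattern [NX3;H0]([#6])([#6])[#6] describes a trivalent nitrogen with no H, bonded to three carbons — a tertiary amine.
The molecule carries a dimethylamino group (-N(CH3)2), whose atoms satisfy every constraint of the query, so the pattern matches.

Yes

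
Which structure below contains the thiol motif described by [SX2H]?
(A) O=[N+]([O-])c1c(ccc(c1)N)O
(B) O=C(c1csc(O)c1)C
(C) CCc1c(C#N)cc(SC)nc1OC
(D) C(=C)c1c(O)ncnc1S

D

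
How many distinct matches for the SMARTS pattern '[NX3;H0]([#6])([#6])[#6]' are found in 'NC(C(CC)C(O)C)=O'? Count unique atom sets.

[NX3;H0]([#6])([#6])[#6] is the SMARTS for a tertiary amine: a trivalent nitrogen with no H, bonded to three carbons.
The molecule has a primary amide (-C(=O)NH2), but the amide nitrogen has H2 and only one carbon neighbour; nothing else fits, so there are 0 matches.

0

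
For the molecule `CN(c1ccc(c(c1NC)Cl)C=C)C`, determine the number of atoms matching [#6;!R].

5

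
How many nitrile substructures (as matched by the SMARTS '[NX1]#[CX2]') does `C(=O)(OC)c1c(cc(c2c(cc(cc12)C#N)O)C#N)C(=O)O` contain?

2

[NX1]#[CX2] is the SMARTS for a nitrile: a nitrogen triple-bonded to a two-connected carbon.
The molecule carries 2 separate instances of a nitrile (-C#N) meeting every constraint; each maps to a distinct set of atoms, giving 2 matches.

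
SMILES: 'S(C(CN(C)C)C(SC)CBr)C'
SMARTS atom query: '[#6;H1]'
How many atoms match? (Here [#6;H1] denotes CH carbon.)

The query [#6;H1] means: any carbon bearing exactly one hydrogen.
Check the 12 heavy atoms by environment: 2× C (H2) → no; 2× C (H1) → match; 1× Br (H0) → no; 1× N (H0) → no; 4× C (H3) → no; 2× S (H0) → no.
That gives 2 matching atoms.

2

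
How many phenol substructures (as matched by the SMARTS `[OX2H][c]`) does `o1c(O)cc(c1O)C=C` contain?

2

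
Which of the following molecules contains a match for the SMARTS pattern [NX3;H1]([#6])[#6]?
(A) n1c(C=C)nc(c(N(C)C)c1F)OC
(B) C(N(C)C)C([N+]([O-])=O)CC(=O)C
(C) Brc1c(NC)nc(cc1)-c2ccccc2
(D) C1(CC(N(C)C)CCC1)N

[NX3;H1]([#6])[#6] describes a trivalent nitrogen with one H, bonded to two carbons (a secondary amine).
(A) has a dimethylamino group (-N(CH3)2) but the nitrogen has H0, not H1.
(B) has a dimethylamino group (-N(CH3)2) but the nitrogen has H0, not H1.
(C) contains an N-methylamino group (-NHCH3), which satisfies every atom and bond constraint.
(D) has a dimethylamino group (-N(CH3)2) but the nitrogen has H0, not H1.
So the answer is (C).

C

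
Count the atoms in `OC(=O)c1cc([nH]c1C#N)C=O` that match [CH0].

2

The query [CH0] means: aliphatic carbon with no attached hydrogen.
Check the 12 heavy atoms by environment: 1× n (aromatic, H1) → no; 3× c (aromatic, H0) → no; 1× c (aromatic, H1) → no; 2× C (H0) → match; 1× N (H0) → no; 2× O (H0) → no; 1× O (H1) → no; 1× C (H1) → no.
That gives 2 matching atoms.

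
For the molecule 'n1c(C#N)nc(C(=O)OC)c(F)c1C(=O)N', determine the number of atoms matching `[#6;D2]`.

1

Check the 16 heavy atoms by environment: 2× n (aromatic, D2) → no; 4× c (aromatic, D3) → no; 2× C (D3) → no; 2× O (D1) → no; 1× O (D2) → no; 1× C (D1) → no; 1× F (D1) → no; 2× N (D1) → no; 1× C (D2) → match.
That gives 1 matching atom.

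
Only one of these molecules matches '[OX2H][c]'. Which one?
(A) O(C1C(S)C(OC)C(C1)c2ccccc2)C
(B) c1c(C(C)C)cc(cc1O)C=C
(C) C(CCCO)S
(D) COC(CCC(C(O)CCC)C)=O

[OX2H][c] describes a hydroxyl oxygen attached to an aromatic carbon (a phenol).
(A) has a methoxy ether (-OCH3) but the oxygen has H0, not H1.
(B) contains a hydroxyl group (-OH), which satisfies every atom and bond constraint.
(C) has a hydroxyl group (-OH) but the -OH is on an aliphatic carbon, not an aromatic c.
(D) has a hydroxyl group (-OH) but the -OH is on an aliphatic carbon, not an aromatic c.
So the answer is (B).

B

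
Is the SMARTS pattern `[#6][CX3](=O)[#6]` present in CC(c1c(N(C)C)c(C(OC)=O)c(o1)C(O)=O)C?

The pattern [#6][CX3](=O)[#6] describes a carbonyl carbon (no H) flanked by two carbons — a ketone.
The closest candidate here is a carboxylic acid group (-C(=O)OH), but one neighbour of the carbonyl carbon is O, not C. No other fragment satisfies the full query, so there is no match.

No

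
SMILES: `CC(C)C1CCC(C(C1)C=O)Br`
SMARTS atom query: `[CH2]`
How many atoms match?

3

The query [CH2] means: aliphatic carbon with exactly two hydrogens.
Check the 12 heavy atoms by environment: 5× C (H1) → no; 3× C (H2) → match; 2× C (H3) → no; 1× O (H0) → no; 1× Br (H0) → no.
That gives 3 matching atoms.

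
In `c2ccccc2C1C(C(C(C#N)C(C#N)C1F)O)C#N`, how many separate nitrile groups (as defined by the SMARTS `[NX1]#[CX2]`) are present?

3

[NX1]#[CX2] is the SMARTS for a nitrile: a nitrogen triple-bonded to a two-connected carbon.
The molecule carries 3 separate instances of a nitrile (-C#N) meeting every constraint; each maps to a distinct set of atoms, giving 3 matches.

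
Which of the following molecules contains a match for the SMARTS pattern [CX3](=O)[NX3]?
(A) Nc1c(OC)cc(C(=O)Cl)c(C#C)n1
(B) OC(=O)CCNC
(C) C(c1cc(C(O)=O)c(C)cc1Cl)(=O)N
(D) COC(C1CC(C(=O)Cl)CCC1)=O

C

[CX3](=O)[NX3] describes a carbonyl carbon bonded to a trivalent nitrogen (an amide).
(A) has a primary amino group (-NH2) but the -NH2 is not attached to a carbonyl carbon.
(B) has a carboxylic acid group (-C(=O)OH) but the carbonyl is bonded to O, not to an NX3 nitrogen.
(C) contains a primary amide (-C(=O)NH2), which satisfies every atom and bond constraint.
(D) has a methyl-ester group (-C(=O)OCH3) but the carbonyl is bonded to O, not to an NX3 nitrogen.
So the answer is (C).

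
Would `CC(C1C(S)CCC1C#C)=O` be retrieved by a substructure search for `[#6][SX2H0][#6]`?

No

The pattern [#6][SX2H0][#6] describes an aliphatic sulfur bridging two carbons with no H on the sulfur — a thioether.
The closest candidate here is a thiol (-SH), but the sulfur has H1, not H0 bridging two carbons. No other fragment satisfies the full query, so there is no match.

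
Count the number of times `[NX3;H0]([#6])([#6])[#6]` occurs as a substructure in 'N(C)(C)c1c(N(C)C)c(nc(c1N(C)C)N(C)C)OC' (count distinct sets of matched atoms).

4

[NX3;H0]([#6])([#6])[#6] is the SMARTS for a tertiary amine: a trivalent nitrogen with no H, bonded to three carbons.
The molecule carries 4 separate instances of a dimethylamino group (-N(CH3)2) meeting every constraint; each maps to a distinct set of atoms, giving 4 matches.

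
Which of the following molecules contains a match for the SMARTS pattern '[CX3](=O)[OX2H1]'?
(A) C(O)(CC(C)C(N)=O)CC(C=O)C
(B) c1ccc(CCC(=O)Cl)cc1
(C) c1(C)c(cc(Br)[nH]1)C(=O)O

[CX3](=O)[OX2H1] describes an sp2 carbon double-bonded to O and single-bonded to an -OH oxygen (a carboxylic acid).
(A) has an aldehyde (-CHO) but there is no singly-bonded oxygen on the carbonyl carbon.
(B) has an acyl chloride (-C(=O)Cl) but the carbonyl is bonded to Cl, not to an -OH oxygen.
(C) contains a carboxylic acid group (-C(=O)OH), which satisfies every atom and bond constraint.
So the answer is (C).

C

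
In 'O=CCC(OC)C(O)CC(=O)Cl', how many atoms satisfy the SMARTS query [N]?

0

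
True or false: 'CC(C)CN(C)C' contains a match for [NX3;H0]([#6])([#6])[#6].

True

The pattern [NX3;H0]([#6])([#6])[#6] describes a trivalent nitrogen with no H, bonded to three carbons — a tertiary amine.
The molecule carries a dimethylamino group (-N(CH3)2), whose atoms satisfy every constraint of the query, so the pattern matches.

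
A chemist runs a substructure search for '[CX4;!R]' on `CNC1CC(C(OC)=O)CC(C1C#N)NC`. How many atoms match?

3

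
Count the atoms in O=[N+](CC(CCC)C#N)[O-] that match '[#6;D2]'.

4

The query [#6;D2] means: any carbon bonded to exactly two heavy atoms.
Check the 10 heavy atoms by environment: 4× C (D2) → match; 1× C (D3) → no; 1× C (D1) → no; 1× N (D1) → no; 1× N (charge +1, D3) → no; 1× O (charge -1, D1) → no; 1× O (D1) → no.
That gives 4 matching atoms.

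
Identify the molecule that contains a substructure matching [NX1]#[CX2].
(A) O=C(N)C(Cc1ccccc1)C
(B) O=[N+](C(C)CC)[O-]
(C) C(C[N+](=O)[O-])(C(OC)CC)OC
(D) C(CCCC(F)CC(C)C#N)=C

D

[NX1]#[CX2] describes a nitrogen triple-bonded to a two-connected carbon (a nitrile).
(A) has a primary amide (-C(=O)NH2) but the nitrogen is NX3, not NX1.
(B) has a nitro group (-[N+](=O)[O-]) but there is no C#N triple bond.
(C) has a nitro group (-[N+](=O)[O-]) but there is no C#N triple bond.
(D) contains a nitrile (-C#N), which satisfies every atom and bond constraint.
So the answer is (D).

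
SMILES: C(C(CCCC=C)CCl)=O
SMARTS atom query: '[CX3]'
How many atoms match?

3

The query [CX3] means: C with X3: aliphatic carbon with exactly 3 total connections.
Check the 10 heavy atoms by environment: 5× C (X4) → no; 1× Cl (X1) → no; 3× C (X3) → match; 1× O (X1) → no.
That gives 3 matching atoms.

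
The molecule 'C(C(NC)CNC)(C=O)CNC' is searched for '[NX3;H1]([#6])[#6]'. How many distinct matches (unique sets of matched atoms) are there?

[NX3;H1]([#6])[#6] is the SMARTS for a secondary amine: a trivalent nitrogen with one H, bonded to two carbons.
The molecule carries 3 separate instances of an N-methylamino group (-NHCH3) meeting every constraint; each maps to a distinct set of atoms, giving 3 matches.

3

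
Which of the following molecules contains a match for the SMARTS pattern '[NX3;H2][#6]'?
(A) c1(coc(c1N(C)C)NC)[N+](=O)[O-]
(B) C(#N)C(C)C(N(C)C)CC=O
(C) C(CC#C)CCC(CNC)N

C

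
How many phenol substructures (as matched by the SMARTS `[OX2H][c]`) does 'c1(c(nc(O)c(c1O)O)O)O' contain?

5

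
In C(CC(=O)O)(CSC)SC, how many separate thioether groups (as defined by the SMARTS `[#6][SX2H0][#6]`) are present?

2

[#6][SX2H0][#6] is the SMARTS for a thioether: an aliphatic sulfur bridging two carbons with no H on the sulfur.
The molecule carries 2 separate instances of a methylthio ether (-SCH3) meeting every constraint; each maps to a distinct set of atoms, giving 2 matches.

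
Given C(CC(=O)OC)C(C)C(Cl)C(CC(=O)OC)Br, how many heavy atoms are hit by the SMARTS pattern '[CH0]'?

2

Check the 17 heavy atoms by environment: 3× C (H2) → no; 3× C (H1) → no; 1× Br (H0) → no; 3× C (H3) → no; 2× C (H0) → match; 4× O (H0) → no; 1× Cl (H0) → no.
That gives 2 matching atoms.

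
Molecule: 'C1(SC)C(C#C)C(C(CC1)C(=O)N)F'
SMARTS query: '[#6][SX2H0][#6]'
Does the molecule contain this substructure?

Yes

The pattern [#6][SX2H0][#6] describes an aliphatic sulfur bridging two carbons with no H on the sulfur — a thioether.
The molecule carries a methylthio ether (-SCH3), whose atoms satisfy every constraint of the query, so the pattern matches.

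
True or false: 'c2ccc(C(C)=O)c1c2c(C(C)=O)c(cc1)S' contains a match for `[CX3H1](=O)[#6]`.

False

The pattern [CX3H1](=O)[#6] describes an sp2 carbon with one H, double-bonded to O and single-bonded to carbon — an aldehyde.
The closest candidate here is an acetyl/ketone group (-C(=O)CH3), but the carbonyl carbon has H0 (two carbon neighbours), not H1. No other fragment satisfies the full query, so there is no match.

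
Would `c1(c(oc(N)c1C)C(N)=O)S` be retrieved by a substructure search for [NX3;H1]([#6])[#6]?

The pattern [NX3;H1]([#6])[#6] describes a trivalent nitrogen with one H, bonded to two carbons — a secondary amine.
The closest candidate here is a primary amino group (-NH2), but the nitrogen has H2 and only one carbon neighbour. No other fragment satisfies the full query, so there is no match.

No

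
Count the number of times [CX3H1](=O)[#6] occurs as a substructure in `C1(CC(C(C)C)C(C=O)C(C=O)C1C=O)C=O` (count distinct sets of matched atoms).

4

[CX3H1](=O)[#6] is the SMARTS for an aldehyde: an sp2 carbon with one H, double-bonded to O and single-bonded to carbon.
The molecule carries 4 separate instances of an aldehyde (-CHO) meeting every constraint; each maps to a distinct set of atoms, giving 4 matches.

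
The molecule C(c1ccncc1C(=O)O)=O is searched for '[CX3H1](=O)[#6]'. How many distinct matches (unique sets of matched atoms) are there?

1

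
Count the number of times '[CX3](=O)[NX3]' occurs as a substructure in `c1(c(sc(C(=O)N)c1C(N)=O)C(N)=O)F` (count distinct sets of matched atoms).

3

[CX3](=O)[NX3] is the SMARTS for an amide: a carbonyl carbon bonded to a trivalent nitrogen.
The molecule carries 3 separate instances of a primary amide (-C(=O)NH2) meeting every constraint; each maps to a distinct set of atoms, giving 3 matches.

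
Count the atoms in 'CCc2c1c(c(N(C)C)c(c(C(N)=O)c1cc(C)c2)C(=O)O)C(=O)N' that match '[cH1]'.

2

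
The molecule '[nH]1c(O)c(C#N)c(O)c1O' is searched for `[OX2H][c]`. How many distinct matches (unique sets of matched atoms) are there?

3

[OX2H][c] is the SMARTS for a phenol: a hydroxyl oxygen attached to an aromatic carbon.
The molecule carries 3 separate instances of a hydroxyl group (-OH) meeting every constraint; each maps to a distinct set of atoms, giving 3 matches.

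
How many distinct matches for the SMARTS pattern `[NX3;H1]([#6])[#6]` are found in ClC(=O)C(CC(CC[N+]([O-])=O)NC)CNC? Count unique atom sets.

2

[NX3;H1]([#6])[#6] is the SMARTS for a secondary amine: a trivalent nitrogen with one H, bonded to two carbons.
The molecule carries 2 separate instances of an N-methylamino group (-NHCH3) meeting every constraint; each maps to a distinct set of atoms, giving 2 matches.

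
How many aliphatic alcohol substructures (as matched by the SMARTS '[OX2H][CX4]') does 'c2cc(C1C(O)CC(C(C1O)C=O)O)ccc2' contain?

[OX2H][CX4] is the SMARTS for an aliphatic alcohol: a hydroxyl oxygen bound to an sp3 (X4) carbon.
The molecule carries 3 separate instances of a hydroxyl group (-OH) meeting every constraint; each maps to a distinct set of atoms, giving 3 matches.

3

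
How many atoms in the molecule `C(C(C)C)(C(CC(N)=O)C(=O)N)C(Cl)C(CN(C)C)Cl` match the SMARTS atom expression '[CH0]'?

The query [CH0] means: aliphatic carbon with no attached hydrogen.
Check the 20 heavy atoms by environment: 2× C (H2) → no; 5× C (H1) → no; 1× N (H0) → no; 4× C (H3) → no; 2× Cl (H0) → no; 2× C (H0) → match; 2× O (H0) → no; 2× N (H2) → no.
That gives 2 matching atoms.

2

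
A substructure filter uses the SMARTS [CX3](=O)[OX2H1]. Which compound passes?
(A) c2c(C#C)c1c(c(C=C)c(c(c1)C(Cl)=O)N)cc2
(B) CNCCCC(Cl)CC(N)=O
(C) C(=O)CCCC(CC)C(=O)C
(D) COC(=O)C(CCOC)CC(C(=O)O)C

[CX3](=O)[OX2H1] describes an sp2 carbon double-bonded to O and single-bonded to an -OH oxygen (a carboxylic acid).
(A) has an acyl chloride (-C(=O)Cl) but the carbonyl is bonded to Cl, not to an -OH oxygen.
(B) has a primary amide (-C(=O)NH2) but the carbonyl is bonded to N, not to an -OH oxygen.
(C) has an aldehyde (-CHO) but there is no singly-bonded oxygen on the carbonyl carbon.
(D) contains a carboxylic acid group (-C(=O)OH), which satisfies every atom and bond constraint.
So the answer is (D).

D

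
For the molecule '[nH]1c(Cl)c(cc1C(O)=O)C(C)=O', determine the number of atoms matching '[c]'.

4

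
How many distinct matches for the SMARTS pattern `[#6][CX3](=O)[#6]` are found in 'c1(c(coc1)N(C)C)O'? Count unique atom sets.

0

[#6][CX3](=O)[#6] is the SMARTS for a ketone: a carbonyl carbon (no H) flanked by two carbons.
No fragment in the molecule satisfies every constraint, giving 0 matches.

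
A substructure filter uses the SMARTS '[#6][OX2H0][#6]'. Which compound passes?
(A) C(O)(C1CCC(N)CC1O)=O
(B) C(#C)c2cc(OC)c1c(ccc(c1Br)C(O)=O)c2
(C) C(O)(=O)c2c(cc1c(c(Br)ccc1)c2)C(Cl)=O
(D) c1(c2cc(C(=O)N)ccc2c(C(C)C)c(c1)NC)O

[#6][OX2H0][#6] describes an aliphatic oxygen bridging two carbons with no H on the oxygen (an ether).
(A) has a carboxylic acid group (-C(=O)OH) but the -OH oxygen has H1; the =O is OX1, not OX2.
(B) contains a methoxy ether (-OCH3), which satisfies every atom and bond constraint.
(C) has a carboxylic acid group (-C(=O)OH) but the -OH oxygen has H1; the =O is OX1, not OX2.
(D) has a hydroxyl group (-OH) but the oxygen has H1, not H0 bridging two carbons.
So the answer is (B).

B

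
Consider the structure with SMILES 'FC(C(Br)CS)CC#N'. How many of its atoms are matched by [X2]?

2

Check the 9 heavy atoms by environment: 4× C (X4) → no; 1× F (X1) → no; 1× S (X2) → match; 1× Br (X1) → no; 1× C (X2) → match; 1× N (X1) → no.
Summing the matching environments: 1 + 1 = 2 matching atoms.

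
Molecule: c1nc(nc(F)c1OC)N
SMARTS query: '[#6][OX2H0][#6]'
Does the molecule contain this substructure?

Yes

The pattern [#6][OX2H0][#6] describes an aliphatic oxygen bridging two carbons with no H on the oxygen — an ether.
The molecule carries a methoxy ether (-OCH3), whose atoms satisfy every constraint of the query, so the pattern matches.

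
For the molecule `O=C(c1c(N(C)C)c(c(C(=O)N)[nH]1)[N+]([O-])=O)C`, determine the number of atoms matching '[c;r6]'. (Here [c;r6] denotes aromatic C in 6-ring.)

0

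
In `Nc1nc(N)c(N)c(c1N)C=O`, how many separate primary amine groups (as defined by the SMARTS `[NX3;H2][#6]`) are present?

[NX3;H2][#6] is the SMARTS for a primary amine: a trivalent nitrogen with two H attached to carbon.
The molecule carries 4 separate instances of a primary amino group (-NH2) meeting every constraint; each maps to a distinct set of atoms, giving 4 matches.

4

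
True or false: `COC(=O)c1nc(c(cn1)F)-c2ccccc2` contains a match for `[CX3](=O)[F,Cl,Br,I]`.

False

The pattern [CX3](=O)[F,Cl,Br,I] describes a carbonyl carbon bonded to a halogen — an acyl halide.
The closest candidate here is a methyl-ester group (-C(=O)OCH3), but the carbonyl is bonded to -O-C, not to a halogen. No other fragment satisfies the full query, so there is no match.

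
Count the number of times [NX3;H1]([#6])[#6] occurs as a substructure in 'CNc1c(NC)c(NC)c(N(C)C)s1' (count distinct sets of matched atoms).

3

[NX3;H1]([#6])[#6] is the SMARTS for a secondary amine: a trivalent nitrogen with one H, bonded to two carbons.
The molecule carries 3 separate instances of an N-methylamino group (-NHCH3) meeting every constraint; each maps to a distinct set of atoms, giving 3 matches.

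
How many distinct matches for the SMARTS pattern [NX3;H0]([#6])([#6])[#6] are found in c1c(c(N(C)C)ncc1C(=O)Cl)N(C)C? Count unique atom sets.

[NX3;H0]([#6])([#6])[#6] is the SMARTS for a tertiary amine: a trivalent nitrogen with no H, bonded to three carbons.
The molecule carries 2 separate instances of a dimethylamino group (-N(CH3)2) meeting every constraint; each maps to a distinct set of atoms, giving 2 matches.

2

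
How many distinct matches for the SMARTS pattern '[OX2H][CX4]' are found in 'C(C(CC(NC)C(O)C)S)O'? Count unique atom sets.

2

[OX2H][CX4] is the SMARTS for an aliphatic alcohol: a hydroxyl oxygen bound to an sp3 (X4) carbon.
The molecule carries 2 separate instances of a hydroxyl group (-OH) meeting every constraint; each maps to a distinct set of atoms, giving 2 matches.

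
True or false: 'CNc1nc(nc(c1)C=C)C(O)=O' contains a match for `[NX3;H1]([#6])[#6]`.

The pattern [NX3;H1]([#6])[#6] describes a trivalent nitrogen with one H, bonded to two carbons — a secondary amine.
The molecule carries an N-methylamino group (-NHCH3), whose atoms satisfy every constraint of the query, so the pattern matches.

True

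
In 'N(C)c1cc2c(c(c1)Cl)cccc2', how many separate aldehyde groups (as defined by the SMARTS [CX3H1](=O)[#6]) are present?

[CX3H1](=O)[#6] is the SMARTS for an aldehyde: an sp2 carbon with one H, double-bonded to O and single-bonded to carbon.
No fragment in the molecule satisfies every constraint, giving 0 matches.

0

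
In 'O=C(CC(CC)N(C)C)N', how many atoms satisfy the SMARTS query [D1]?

5

Check the 10 heavy atoms by environment: 2× C (D2) → no; 2× C (D3) → no; 1× O (D1) → match; 1× N (D1) → match; 3× C (D1) → match; 1× N (D3) → no.
Summing the matching environments: 1 + 1 + 3 = 5 matching atoms.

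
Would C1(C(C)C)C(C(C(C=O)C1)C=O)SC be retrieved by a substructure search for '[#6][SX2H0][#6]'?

Yes

The pattern [#6][SX2H0][#6] describes an aliphatic sulfur bridging two carbons with no H on the sulfur — a thioether.
The molecule carries a methylthio ether (-SCH3), whose atoms satisfy every constraint of the query, so the pattern matches.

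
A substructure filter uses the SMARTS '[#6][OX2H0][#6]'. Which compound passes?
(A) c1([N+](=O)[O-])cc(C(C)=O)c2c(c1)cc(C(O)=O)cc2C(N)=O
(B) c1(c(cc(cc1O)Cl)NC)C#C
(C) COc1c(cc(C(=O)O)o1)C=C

[#6][OX2H0][#6] describes an aliphatic oxygen bridging two carbons with no H on the oxygen (an ether).
(A) has a carboxylic acid group (-C(=O)OH) but the -OH oxygen has H1; the =O is OX1, not OX2.
(B) has a hydroxyl group (-OH) but the oxygen has H1, not H0 bridging two carbons.
(C) contains a methoxy ether (-OCH3), which satisfies every atom and bond constraint.
So the answer is (C).

C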